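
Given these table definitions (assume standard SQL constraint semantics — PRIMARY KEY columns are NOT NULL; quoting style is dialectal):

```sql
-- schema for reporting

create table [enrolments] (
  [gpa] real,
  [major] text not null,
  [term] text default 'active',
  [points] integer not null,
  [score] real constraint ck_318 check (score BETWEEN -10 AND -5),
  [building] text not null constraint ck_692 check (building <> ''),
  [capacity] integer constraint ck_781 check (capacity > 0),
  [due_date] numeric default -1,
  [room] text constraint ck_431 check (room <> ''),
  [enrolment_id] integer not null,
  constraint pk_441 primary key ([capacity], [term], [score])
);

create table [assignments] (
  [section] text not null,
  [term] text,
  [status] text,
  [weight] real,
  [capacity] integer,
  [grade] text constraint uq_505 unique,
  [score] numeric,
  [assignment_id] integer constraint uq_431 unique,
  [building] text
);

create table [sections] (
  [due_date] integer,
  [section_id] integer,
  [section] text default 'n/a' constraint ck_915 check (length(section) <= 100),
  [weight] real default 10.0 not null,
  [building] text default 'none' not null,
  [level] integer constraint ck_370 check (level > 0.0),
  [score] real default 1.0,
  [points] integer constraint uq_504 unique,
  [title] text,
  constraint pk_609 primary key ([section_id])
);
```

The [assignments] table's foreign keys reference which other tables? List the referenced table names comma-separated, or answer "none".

No column in assignments has a REFERENCES clause.

none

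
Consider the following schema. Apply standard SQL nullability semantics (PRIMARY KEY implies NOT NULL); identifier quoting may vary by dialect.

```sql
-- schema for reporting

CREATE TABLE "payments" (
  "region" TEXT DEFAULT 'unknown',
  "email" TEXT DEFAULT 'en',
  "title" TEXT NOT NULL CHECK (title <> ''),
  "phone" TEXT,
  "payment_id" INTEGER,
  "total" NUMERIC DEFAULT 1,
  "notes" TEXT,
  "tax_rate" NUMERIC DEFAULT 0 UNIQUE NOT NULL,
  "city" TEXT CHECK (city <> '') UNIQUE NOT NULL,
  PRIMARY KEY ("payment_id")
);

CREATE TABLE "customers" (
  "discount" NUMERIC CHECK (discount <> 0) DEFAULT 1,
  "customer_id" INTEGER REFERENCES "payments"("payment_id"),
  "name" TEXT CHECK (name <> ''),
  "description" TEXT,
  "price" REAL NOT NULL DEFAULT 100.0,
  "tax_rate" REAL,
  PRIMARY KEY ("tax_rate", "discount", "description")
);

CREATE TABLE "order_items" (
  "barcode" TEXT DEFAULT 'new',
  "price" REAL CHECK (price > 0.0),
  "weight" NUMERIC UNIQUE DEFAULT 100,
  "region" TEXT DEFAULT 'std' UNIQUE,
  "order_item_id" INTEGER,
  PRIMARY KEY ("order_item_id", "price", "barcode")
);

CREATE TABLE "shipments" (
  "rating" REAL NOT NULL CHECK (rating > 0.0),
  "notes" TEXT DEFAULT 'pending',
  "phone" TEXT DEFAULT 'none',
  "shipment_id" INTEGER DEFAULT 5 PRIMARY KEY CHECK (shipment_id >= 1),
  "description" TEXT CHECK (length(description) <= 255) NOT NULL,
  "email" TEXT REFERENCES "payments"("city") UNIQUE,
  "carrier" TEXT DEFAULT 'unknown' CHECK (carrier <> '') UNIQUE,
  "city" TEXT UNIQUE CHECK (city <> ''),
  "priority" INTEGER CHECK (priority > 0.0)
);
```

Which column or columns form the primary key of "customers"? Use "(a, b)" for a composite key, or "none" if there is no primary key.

A table-level PRIMARY KEY clause names 3 columns: tax_rate, discount, description.
This is a composite key — the combination is unique, not each column individually.

(tax_rate, discount, description)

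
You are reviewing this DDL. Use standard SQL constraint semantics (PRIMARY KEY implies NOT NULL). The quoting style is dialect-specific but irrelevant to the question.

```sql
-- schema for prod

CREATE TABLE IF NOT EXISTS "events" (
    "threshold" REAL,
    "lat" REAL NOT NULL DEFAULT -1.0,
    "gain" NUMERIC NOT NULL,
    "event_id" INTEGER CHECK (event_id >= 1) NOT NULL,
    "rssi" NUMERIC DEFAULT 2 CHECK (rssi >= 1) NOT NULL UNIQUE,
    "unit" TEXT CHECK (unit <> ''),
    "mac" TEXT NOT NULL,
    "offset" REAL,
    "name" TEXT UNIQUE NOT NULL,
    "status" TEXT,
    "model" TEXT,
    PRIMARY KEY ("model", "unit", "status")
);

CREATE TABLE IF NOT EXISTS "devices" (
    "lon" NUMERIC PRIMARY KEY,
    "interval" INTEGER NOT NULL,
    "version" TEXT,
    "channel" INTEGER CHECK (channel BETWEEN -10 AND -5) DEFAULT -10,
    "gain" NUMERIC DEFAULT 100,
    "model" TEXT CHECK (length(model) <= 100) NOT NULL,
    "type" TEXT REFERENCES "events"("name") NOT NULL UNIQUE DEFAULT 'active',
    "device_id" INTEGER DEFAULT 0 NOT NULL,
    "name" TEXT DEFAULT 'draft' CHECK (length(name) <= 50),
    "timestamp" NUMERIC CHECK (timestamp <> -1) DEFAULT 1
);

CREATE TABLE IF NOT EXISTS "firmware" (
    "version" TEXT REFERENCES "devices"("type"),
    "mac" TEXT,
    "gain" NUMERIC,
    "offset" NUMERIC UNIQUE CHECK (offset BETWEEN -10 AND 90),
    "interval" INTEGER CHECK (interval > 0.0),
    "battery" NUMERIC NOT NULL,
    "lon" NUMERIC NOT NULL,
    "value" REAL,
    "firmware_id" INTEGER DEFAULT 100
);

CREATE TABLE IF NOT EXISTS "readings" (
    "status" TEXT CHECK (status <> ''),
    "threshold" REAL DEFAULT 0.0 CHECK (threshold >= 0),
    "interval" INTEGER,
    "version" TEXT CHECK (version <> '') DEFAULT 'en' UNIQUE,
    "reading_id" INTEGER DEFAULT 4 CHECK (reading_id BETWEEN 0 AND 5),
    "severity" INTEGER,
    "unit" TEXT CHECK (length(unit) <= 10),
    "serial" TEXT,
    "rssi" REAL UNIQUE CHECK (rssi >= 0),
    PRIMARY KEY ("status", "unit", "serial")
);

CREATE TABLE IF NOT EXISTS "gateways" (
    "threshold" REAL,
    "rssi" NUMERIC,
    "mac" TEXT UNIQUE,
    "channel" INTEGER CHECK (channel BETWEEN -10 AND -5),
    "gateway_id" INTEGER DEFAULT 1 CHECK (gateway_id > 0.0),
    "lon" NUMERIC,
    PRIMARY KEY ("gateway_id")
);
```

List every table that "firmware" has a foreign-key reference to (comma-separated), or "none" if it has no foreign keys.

devices

- version REFERENCES devices(type).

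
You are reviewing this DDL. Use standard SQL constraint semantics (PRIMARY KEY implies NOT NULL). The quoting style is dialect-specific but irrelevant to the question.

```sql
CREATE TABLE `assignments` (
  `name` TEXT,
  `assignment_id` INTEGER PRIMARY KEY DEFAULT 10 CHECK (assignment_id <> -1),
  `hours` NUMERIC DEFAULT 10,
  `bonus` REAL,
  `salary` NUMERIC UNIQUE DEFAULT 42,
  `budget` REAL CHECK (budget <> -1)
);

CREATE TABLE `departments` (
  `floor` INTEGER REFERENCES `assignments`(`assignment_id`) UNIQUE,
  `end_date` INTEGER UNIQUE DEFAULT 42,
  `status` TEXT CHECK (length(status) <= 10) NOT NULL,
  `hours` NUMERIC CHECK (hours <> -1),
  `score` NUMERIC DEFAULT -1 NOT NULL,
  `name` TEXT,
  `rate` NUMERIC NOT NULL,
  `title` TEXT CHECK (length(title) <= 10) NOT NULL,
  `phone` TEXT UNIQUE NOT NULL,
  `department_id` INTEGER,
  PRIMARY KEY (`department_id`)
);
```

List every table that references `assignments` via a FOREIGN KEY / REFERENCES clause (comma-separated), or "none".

departments

- departments.floor references assignments(assignment_id).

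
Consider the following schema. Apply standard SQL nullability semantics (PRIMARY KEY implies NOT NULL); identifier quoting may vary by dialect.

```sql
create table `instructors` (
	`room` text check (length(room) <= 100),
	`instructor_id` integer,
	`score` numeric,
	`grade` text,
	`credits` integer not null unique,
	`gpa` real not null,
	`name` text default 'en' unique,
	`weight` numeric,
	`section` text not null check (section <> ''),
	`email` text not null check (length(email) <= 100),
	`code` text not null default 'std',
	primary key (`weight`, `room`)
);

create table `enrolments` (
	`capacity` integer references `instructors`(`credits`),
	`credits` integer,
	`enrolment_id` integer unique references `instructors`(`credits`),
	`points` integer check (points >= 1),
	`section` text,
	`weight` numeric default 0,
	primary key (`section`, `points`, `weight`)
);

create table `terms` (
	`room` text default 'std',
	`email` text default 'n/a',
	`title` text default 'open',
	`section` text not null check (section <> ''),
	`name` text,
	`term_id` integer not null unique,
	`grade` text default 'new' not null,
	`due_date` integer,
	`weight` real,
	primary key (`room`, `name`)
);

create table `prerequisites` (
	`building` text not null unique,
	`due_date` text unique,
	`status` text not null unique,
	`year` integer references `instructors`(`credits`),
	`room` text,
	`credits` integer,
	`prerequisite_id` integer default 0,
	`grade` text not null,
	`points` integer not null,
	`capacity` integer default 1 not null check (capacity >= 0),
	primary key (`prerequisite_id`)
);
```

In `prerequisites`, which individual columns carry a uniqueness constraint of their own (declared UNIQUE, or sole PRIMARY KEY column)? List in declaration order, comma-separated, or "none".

building, due_date, status, prerequisite_id

- building: declared UNIQUE → unique.
- due_date: declared UNIQUE → unique.
- status: declared UNIQUE → unique.
- year: no UNIQUE or single-column PK constraint.
- room: no UNIQUE or single-column PK constraint.
- credits: no UNIQUE or single-column PK constraint.
- prerequisite_id: single-column PRIMARY KEY → unique.
- grade: no UNIQUE or single-column PK constraint.
- points: no UNIQUE or single-column PK constraint.
- capacity: no UNIQUE or single-column PK constraint.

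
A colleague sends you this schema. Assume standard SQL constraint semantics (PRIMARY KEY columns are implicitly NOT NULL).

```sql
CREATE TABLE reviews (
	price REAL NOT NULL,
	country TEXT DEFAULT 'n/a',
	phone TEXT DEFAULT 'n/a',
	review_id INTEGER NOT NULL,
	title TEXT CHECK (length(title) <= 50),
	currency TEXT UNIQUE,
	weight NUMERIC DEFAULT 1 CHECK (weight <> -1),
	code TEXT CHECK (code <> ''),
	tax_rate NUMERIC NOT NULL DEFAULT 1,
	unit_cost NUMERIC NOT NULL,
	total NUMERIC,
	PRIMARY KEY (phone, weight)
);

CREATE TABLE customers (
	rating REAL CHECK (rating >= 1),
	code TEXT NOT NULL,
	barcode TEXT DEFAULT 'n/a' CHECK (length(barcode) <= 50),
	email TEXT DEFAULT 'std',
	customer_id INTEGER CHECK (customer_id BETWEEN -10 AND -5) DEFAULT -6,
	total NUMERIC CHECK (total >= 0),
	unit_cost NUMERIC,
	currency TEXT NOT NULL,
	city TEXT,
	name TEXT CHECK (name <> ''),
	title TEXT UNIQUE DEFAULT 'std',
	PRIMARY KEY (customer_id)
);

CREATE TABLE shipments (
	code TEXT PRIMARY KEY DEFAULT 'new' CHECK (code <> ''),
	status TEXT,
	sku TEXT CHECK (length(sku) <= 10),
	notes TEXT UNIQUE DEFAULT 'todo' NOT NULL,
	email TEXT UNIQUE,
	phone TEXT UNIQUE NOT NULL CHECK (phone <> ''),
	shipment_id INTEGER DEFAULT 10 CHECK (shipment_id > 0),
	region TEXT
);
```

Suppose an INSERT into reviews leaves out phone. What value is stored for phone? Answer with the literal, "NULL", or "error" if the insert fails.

phone has an explicit DEFAULT 'n/a'.
When the column is omitted from an INSERT, that default is used.

'n/a'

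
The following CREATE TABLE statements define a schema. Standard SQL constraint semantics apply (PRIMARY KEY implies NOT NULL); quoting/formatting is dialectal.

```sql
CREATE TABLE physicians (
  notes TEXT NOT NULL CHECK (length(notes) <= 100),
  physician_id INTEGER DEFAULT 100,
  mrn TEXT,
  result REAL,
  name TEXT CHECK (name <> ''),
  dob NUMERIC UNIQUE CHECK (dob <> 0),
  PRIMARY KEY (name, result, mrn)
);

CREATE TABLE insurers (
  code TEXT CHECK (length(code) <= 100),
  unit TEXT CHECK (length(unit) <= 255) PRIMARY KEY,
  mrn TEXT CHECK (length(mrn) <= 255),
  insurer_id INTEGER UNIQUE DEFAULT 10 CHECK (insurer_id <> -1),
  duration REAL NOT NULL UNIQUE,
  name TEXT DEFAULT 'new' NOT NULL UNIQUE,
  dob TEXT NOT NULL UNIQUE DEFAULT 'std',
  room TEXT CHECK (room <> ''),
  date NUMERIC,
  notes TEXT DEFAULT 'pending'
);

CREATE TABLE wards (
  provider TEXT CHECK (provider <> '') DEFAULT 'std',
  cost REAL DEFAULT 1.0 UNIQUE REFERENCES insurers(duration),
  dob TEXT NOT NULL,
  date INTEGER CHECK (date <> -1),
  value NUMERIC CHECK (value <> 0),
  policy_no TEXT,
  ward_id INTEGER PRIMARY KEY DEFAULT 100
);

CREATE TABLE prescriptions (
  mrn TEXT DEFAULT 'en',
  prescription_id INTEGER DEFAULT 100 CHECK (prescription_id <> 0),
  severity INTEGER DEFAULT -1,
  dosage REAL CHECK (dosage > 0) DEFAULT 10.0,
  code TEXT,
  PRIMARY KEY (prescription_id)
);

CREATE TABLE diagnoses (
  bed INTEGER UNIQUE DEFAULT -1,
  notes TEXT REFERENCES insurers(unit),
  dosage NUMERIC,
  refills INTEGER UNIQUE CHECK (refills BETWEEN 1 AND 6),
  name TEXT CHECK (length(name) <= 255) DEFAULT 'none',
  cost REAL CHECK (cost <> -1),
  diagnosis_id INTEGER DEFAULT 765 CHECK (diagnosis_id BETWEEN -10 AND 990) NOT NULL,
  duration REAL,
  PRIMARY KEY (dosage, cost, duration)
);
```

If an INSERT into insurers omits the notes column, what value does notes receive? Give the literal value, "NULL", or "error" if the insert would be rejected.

'pending'

notes has an explicit DEFAULT 'pending'.
When the column is omitted from an INSERT, that default is used.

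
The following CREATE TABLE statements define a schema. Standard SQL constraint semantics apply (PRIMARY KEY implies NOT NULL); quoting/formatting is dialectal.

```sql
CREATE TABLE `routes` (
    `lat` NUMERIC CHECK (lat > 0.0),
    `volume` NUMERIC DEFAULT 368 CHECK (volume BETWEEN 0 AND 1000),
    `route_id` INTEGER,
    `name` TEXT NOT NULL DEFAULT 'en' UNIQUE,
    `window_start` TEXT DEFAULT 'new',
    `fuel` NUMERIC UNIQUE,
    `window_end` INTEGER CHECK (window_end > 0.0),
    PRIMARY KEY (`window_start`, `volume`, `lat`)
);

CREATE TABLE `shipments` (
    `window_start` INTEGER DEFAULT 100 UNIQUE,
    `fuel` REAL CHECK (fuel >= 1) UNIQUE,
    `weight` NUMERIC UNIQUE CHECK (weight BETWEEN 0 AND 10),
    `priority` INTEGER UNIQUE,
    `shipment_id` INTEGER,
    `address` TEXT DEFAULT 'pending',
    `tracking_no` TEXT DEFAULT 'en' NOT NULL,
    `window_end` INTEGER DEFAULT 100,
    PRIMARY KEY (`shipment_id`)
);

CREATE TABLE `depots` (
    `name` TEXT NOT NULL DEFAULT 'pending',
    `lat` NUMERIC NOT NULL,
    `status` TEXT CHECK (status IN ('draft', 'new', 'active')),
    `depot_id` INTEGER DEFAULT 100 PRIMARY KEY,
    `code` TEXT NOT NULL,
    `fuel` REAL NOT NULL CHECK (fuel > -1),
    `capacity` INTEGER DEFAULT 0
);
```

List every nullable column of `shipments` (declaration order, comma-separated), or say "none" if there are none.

- window_start: UNIQUE does not imply NOT NULL → nullable.
- fuel: CHECK does not forbid NULL (a CHECK constraint passes when its expression is NULL) → nullable.
- weight: CHECK does not forbid NULL (a CHECK constraint passes when its expression is NULL) → nullable.
- priority: UNIQUE does not imply NOT NULL → nullable.
- shipment_id: part of the PRIMARY KEY, which implies NOT NULL → not nullable.
- address: DEFAULT only fills an omitted column; an explicit NULL is still allowed → nullable.
- tracking_no: declared NOT NULL → not nullable.
- window_end: DEFAULT only fills an omitted column; an explicit NULL is still allowed → nullable.

window_start, fuel, weight, priority, address, window_end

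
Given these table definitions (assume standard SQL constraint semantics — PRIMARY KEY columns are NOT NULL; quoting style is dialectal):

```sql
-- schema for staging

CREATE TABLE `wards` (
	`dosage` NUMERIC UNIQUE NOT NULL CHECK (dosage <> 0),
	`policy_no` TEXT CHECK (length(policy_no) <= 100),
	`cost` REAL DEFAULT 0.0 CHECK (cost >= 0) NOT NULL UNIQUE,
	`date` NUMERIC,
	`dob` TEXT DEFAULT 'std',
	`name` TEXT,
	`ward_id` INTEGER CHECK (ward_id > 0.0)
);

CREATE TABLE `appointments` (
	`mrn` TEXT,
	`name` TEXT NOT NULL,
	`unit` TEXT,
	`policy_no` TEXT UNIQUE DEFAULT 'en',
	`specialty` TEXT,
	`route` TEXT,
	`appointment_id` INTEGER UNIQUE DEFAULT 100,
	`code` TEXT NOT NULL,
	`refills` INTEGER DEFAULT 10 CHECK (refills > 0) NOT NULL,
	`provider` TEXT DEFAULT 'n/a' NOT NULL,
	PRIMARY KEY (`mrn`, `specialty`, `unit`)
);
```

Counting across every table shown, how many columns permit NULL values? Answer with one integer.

8

wards: 5 nullable (policy_no, date, dob, name, ward_id — PK none and explicit NOT NULL columns excluded).
appointments: 3 nullable (policy_no, route, appointment_id — PK (mrn, specialty, unit) and explicit NOT NULL columns excluded).
Total: 5 + 3 = 8.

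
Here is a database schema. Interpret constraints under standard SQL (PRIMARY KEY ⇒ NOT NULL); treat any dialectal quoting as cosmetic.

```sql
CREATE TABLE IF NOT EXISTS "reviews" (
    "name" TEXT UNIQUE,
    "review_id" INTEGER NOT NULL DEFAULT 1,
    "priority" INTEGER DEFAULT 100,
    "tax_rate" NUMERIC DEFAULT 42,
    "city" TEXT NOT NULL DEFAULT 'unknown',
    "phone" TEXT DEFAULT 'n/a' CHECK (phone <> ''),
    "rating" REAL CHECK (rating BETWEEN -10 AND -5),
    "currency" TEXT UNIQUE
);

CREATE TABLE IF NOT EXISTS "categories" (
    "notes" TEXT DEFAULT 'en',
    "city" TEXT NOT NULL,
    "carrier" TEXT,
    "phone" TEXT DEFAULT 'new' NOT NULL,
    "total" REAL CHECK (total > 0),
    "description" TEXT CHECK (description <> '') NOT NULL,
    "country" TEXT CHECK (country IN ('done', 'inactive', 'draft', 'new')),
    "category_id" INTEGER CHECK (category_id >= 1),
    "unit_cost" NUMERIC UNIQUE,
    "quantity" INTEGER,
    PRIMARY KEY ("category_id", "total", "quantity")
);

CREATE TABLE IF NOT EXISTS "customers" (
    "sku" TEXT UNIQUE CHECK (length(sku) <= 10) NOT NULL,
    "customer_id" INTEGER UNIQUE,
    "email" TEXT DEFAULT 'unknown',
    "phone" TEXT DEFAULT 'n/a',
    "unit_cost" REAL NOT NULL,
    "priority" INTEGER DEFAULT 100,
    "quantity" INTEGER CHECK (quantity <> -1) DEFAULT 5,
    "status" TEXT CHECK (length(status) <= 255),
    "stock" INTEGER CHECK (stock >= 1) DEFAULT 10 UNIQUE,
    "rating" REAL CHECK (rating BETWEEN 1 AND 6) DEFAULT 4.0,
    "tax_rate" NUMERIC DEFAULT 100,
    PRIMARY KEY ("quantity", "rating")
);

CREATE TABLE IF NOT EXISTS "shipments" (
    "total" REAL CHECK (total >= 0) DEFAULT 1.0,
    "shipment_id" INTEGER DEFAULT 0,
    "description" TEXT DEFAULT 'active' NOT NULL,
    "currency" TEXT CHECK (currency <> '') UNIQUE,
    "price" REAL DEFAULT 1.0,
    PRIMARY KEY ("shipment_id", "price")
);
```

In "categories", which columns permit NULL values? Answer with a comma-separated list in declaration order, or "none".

notes, carrier, country, unit_cost

- notes: DEFAULT only fills an omitted column; an explicit NULL is still allowed → nullable.
- city: declared NOT NULL → not nullable.
- carrier: no NOT NULL constraint applies → nullable.
- phone: declared NOT NULL → not nullable.
- total: part of the PRIMARY KEY, which implies NOT NULL → not nullable.
- description: declared NOT NULL → not nullable.
- country: CHECK does not forbid NULL (a CHECK constraint passes when its expression is NULL) → nullable.
- category_id: part of the PRIMARY KEY, which implies NOT NULL → not nullable.
- unit_cost: UNIQUE does not imply NOT NULL → nullable.
- quantity: part of the PRIMARY KEY, which implies NOT NULL → not nullable.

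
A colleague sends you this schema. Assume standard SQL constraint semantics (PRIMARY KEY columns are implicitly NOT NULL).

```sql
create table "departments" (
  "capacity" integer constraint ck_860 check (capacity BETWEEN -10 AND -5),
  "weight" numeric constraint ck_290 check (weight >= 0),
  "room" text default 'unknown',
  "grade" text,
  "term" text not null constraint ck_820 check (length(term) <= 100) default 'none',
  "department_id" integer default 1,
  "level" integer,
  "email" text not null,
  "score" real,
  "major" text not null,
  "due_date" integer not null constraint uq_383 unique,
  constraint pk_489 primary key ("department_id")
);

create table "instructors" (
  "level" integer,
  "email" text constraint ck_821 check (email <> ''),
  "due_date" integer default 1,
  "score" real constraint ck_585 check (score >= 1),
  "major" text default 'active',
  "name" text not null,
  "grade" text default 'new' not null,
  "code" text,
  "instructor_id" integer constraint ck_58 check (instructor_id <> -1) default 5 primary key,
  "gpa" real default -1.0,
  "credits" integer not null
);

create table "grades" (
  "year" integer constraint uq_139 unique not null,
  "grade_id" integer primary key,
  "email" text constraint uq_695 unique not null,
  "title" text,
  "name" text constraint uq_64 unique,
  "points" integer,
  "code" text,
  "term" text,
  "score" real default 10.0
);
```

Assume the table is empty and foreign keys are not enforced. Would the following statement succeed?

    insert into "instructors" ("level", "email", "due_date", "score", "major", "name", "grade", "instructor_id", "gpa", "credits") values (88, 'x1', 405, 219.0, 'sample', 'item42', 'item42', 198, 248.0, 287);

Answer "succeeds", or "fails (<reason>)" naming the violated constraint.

NOT NULL columns: credits is supplied; grade is supplied; instructor_id is supplied; name is supplied.
CHECK constraints: 'x1' satisfies (email <> ''); 219.0 satisfies (score >= 1); 198 satisfies (instructor_id <> -1).
No constraint is violated.

succeeds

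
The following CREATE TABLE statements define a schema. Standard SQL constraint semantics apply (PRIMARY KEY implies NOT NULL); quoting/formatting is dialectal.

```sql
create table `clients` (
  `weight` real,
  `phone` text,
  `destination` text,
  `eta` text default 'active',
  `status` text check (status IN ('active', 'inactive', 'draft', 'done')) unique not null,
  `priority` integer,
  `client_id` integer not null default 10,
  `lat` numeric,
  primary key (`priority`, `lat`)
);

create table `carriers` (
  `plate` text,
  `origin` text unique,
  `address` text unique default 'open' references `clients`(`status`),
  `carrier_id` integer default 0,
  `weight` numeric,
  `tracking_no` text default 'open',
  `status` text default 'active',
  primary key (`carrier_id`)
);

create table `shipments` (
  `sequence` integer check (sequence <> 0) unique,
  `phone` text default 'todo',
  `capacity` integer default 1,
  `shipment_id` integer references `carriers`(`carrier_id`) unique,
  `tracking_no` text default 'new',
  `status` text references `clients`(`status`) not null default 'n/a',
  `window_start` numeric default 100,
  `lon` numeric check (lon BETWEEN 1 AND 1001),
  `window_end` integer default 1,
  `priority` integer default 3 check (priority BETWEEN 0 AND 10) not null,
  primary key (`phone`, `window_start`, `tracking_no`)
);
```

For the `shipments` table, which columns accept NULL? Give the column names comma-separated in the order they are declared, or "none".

sequence, capacity, shipment_id, lon, window_end

- sequence: CHECK does not forbid NULL (a CHECK constraint passes when its expression is NULL) → nullable.
- phone: part of the PRIMARY KEY, which implies NOT NULL → not nullable.
- capacity: DEFAULT only fills an omitted column; an explicit NULL is still allowed → nullable.
- shipment_id: a foreign key column may be NULL unless separately constrained → nullable.
- tracking_no: part of the PRIMARY KEY, which implies NOT NULL → not nullable.
- status: declared NOT NULL → not nullable.
- window_start: part of the PRIMARY KEY, which implies NOT NULL → not nullable.
- lon: CHECK does not forbid NULL (a CHECK constraint passes when its expression is NULL) → nullable.
- window_end: DEFAULT only fills an omitted column; an explicit NULL is still allowed → nullable.
- priority: declared NOT NULL → not nullable.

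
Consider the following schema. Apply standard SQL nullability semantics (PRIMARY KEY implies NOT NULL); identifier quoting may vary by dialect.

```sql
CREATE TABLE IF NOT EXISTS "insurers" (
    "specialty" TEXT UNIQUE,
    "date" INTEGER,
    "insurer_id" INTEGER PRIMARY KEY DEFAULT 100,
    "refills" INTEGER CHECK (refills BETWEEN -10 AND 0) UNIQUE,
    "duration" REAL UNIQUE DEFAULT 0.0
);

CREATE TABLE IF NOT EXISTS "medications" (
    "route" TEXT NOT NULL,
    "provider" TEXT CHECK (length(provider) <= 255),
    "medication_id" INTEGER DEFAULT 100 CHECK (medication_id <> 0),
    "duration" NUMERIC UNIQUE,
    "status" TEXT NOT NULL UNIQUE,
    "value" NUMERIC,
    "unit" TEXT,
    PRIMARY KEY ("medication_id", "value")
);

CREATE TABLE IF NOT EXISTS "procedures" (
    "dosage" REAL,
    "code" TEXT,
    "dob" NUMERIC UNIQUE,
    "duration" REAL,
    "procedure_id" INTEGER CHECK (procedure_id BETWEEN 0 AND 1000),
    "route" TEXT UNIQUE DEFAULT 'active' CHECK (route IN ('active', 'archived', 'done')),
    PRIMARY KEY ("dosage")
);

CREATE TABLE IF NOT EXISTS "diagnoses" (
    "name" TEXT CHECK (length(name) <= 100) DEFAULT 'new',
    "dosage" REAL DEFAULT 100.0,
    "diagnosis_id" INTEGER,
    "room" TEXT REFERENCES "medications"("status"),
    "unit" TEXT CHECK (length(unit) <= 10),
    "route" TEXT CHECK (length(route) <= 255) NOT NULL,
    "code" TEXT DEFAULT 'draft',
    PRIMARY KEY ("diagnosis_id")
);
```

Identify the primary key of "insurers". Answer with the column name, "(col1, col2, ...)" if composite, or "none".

insurer_id is declared PRIMARY KEY inline on the column.

insurer_id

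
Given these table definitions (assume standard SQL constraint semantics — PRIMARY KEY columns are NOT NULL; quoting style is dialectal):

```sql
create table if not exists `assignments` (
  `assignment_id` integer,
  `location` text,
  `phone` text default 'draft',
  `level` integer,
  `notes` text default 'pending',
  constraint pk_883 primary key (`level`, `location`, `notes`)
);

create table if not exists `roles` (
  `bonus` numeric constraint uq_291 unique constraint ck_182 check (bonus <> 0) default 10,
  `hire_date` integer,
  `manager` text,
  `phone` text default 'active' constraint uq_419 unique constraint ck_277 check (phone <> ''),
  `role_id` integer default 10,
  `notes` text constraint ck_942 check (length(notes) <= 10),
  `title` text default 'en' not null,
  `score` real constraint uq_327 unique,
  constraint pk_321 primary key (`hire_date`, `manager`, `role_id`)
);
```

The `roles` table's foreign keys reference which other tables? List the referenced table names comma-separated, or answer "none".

none

No column in roles has a REFERENCES clause.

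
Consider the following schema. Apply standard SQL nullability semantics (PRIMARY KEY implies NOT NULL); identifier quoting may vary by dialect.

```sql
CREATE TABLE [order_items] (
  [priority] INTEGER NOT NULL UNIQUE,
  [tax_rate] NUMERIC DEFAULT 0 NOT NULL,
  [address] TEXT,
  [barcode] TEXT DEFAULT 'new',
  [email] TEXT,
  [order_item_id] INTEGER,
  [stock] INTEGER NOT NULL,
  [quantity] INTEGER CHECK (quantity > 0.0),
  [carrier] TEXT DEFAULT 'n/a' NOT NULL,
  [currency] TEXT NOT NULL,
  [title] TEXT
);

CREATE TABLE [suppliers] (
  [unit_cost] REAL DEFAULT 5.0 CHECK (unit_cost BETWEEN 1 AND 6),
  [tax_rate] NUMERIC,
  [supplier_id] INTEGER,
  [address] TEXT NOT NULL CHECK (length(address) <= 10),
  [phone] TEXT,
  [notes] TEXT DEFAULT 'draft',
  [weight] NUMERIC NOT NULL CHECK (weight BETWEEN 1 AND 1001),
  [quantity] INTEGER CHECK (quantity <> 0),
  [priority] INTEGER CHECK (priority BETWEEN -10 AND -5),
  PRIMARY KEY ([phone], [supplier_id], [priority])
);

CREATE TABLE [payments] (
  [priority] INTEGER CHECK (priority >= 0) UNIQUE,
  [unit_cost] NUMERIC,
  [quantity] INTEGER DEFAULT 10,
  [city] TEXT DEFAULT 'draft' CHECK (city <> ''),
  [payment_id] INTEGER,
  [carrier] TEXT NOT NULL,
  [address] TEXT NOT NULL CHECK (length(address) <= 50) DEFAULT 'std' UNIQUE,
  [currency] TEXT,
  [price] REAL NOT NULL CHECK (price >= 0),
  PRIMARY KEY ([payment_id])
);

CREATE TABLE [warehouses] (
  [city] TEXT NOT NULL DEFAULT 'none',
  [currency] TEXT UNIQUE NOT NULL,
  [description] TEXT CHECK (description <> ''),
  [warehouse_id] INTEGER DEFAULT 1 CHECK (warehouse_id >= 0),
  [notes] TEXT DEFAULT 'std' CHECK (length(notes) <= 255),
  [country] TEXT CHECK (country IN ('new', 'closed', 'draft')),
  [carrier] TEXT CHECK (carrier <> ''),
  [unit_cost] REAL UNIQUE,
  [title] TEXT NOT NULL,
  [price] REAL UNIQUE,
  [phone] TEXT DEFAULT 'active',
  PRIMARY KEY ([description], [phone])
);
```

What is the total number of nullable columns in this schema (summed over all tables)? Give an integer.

order_items: 6 nullable (address, barcode, email, order_item_id, quantity, title — PK none and explicit NOT NULL columns excluded).
suppliers: 4 nullable (unit_cost, tax_rate, notes, quantity — PK (phone, supplier_id, priority) and explicit NOT NULL columns excluded).
payments: 5 nullable (priority, unit_cost, quantity, city, currency — PK (payment_id) and explicit NOT NULL columns excluded).
warehouses: 6 nullable (warehouse_id, notes, country, carrier, unit_cost, price — PK (description, phone) and explicit NOT NULL columns excluded).
Total: 6 + 4 + 5 + 6 = 21.

21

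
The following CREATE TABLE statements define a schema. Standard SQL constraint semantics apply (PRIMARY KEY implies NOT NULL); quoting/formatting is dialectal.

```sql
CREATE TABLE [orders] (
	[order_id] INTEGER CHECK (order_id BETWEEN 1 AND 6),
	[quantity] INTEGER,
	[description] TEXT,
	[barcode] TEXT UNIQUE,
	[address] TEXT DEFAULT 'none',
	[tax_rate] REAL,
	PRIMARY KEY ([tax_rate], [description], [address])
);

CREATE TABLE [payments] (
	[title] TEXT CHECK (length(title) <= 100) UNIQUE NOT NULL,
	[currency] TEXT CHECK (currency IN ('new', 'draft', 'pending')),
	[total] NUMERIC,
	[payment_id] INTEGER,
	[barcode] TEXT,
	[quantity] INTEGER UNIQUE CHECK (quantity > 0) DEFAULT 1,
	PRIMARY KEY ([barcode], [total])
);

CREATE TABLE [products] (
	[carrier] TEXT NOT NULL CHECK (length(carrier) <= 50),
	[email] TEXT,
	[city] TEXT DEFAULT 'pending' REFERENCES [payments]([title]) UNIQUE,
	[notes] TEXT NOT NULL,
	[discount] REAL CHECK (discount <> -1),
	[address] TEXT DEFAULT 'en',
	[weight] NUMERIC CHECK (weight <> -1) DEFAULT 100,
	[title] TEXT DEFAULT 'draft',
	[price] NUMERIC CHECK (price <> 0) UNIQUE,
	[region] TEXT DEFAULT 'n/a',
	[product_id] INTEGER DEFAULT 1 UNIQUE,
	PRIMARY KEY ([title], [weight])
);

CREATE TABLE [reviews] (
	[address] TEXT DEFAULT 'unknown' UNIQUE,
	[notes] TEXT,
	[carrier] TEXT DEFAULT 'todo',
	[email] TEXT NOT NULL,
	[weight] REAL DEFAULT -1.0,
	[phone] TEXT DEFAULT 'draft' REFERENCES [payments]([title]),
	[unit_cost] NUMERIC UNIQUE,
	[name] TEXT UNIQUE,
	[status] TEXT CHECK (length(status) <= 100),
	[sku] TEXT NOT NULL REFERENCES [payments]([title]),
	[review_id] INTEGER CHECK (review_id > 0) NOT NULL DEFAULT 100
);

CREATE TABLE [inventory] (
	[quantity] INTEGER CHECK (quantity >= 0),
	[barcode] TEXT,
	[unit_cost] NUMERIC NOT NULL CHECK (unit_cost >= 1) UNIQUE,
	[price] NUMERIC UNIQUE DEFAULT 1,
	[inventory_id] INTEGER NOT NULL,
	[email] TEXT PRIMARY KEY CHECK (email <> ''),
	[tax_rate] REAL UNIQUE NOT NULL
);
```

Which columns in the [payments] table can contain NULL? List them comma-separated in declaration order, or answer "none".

currency, payment_id, quantity

- title: declared NOT NULL → not nullable.
- currency: CHECK does not forbid NULL (a CHECK constraint passes when its expression is NULL) → nullable.
- total: part of the PRIMARY KEY, which implies NOT NULL → not nullable.
- payment_id: no NOT NULL constraint applies → nullable.
- barcode: part of the PRIMARY KEY, which implies NOT NULL → not nullable.
- quantity: CHECK does not forbid NULL (a CHECK constraint passes when its expression is NULL) → nullable.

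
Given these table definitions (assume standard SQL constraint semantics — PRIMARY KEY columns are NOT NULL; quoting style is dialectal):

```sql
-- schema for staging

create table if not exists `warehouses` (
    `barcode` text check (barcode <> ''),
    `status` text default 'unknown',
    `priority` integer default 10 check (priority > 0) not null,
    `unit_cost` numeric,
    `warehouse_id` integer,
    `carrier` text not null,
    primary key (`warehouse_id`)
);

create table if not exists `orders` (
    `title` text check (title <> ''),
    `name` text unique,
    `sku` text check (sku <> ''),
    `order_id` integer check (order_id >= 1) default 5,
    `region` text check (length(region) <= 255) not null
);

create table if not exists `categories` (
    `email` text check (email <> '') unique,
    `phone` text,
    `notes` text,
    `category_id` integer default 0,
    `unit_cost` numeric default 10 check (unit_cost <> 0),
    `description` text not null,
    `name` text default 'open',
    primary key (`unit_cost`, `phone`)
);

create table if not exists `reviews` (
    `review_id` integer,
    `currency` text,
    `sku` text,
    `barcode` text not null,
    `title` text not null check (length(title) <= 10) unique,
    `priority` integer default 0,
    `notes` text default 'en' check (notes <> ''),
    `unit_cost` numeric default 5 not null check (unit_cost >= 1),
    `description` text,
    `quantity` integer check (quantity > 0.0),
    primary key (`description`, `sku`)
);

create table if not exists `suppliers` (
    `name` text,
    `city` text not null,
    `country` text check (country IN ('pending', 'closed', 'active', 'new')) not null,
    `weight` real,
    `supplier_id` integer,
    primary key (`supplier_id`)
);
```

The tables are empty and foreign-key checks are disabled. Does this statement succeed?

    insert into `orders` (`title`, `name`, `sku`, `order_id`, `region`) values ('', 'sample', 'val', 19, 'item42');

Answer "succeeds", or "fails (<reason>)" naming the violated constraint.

fails (CHECK on title)

The value '' for title violates CHECK (title <> '').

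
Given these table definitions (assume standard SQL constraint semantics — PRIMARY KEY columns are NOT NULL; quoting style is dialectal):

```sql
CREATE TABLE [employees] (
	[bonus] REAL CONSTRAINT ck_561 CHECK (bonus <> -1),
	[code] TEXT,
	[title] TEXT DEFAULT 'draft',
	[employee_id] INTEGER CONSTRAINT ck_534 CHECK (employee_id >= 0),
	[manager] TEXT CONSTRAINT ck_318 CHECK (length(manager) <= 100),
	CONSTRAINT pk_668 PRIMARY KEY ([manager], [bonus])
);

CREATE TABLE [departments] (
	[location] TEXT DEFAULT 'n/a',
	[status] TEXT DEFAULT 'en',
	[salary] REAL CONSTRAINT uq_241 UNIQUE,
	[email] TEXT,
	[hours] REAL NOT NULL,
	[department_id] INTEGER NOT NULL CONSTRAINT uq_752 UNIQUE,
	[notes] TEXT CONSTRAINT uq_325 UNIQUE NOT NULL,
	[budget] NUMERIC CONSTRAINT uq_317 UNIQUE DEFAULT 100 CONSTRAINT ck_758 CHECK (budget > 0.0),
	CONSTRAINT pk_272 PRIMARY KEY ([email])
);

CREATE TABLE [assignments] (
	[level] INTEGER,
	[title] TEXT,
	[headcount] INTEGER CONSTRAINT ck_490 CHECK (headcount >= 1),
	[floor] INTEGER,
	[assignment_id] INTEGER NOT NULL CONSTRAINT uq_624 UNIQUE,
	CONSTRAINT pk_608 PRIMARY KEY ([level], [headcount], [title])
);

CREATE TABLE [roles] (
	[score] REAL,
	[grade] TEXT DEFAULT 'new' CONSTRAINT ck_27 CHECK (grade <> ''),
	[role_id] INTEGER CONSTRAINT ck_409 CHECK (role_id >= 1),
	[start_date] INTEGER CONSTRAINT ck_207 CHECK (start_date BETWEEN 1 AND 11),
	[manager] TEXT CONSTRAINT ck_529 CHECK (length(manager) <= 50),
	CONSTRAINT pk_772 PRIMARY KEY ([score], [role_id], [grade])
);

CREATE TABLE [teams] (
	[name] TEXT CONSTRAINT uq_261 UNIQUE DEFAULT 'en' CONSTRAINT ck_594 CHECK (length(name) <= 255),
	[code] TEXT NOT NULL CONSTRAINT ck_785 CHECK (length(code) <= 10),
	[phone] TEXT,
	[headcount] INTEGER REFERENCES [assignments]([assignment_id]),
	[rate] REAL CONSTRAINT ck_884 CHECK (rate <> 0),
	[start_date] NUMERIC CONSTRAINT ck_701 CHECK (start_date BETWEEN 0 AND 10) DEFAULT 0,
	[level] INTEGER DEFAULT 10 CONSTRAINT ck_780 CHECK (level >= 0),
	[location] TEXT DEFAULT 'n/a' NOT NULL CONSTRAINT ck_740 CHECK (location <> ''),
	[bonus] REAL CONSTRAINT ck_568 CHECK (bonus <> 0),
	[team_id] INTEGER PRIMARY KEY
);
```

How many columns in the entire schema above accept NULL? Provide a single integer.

employees: 3 nullable (code, title, employee_id — PK (manager, bonus) and explicit NOT NULL columns excluded).
departments: 4 nullable (location, status, salary, budget — PK (email) and explicit NOT NULL columns excluded).
assignments: 1 nullable (floor — PK (level, headcount, title) and explicit NOT NULL columns excluded).
roles: 2 nullable (start_date, manager — PK (score, role_id, grade) and explicit NOT NULL columns excluded).
teams: 7 nullable (name, phone, headcount, rate, start_date, level, bonus — PK (team_id) and explicit NOT NULL columns excluded).
Total: 3 + 4 + 1 + 2 + 7 = 17.

17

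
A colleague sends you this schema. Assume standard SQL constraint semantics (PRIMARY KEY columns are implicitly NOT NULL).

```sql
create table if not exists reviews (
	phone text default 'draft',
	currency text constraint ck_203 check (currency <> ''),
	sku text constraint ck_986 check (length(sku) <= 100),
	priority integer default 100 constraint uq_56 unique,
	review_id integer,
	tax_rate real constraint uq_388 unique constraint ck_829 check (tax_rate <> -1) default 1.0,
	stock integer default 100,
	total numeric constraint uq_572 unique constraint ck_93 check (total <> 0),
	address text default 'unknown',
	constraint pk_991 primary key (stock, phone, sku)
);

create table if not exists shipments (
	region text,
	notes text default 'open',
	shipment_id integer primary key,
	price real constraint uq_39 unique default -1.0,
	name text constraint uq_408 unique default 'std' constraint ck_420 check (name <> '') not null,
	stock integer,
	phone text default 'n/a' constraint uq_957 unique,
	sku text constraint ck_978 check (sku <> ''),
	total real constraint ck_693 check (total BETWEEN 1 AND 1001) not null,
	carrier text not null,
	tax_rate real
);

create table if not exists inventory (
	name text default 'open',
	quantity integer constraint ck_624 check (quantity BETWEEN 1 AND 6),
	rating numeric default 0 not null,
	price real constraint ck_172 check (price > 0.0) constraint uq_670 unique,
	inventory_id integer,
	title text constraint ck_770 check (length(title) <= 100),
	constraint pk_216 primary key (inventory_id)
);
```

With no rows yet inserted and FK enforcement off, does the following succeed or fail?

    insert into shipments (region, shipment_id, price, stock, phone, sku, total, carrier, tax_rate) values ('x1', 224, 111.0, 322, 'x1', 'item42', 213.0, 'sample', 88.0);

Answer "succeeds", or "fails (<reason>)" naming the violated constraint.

NOT NULL columns: carrier is supplied; name defaults to 'std'; shipment_id is supplied; total is supplied.
CHECK constraints: 'item42' satisfies (sku <> ''); 213.0 satisfies (total BETWEEN 1 AND 1001).
No constraint is violated.

succeeds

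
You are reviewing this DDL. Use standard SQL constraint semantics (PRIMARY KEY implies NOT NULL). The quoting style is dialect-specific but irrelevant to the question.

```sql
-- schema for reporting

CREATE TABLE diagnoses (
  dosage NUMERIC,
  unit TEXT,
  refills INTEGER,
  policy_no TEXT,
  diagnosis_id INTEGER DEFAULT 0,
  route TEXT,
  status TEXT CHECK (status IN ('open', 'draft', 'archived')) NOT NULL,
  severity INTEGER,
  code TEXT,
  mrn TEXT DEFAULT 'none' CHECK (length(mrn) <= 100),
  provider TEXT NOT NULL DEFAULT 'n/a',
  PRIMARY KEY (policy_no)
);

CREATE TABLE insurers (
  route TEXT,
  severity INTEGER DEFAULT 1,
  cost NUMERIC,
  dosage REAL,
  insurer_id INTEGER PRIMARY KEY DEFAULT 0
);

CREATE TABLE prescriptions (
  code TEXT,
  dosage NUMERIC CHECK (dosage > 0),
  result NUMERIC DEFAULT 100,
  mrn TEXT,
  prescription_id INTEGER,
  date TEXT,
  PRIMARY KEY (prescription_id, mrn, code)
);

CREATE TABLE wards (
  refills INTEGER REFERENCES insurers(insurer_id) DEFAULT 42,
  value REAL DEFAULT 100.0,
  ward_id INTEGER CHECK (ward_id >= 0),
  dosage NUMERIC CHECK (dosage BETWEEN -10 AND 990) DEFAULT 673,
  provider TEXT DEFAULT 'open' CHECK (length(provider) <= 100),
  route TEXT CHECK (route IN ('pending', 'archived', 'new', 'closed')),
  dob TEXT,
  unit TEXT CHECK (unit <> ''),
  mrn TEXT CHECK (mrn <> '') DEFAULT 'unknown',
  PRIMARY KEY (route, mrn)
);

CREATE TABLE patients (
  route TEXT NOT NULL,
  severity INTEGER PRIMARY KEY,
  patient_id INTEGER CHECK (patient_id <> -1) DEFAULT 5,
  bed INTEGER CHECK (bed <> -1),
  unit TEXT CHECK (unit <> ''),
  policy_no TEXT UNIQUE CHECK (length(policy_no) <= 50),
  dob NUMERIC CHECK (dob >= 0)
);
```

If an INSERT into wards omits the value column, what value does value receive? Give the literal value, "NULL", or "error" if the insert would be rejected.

100.0

value has an explicit DEFAULT 100.0.
When the column is omitted from an INSERT, that default is used.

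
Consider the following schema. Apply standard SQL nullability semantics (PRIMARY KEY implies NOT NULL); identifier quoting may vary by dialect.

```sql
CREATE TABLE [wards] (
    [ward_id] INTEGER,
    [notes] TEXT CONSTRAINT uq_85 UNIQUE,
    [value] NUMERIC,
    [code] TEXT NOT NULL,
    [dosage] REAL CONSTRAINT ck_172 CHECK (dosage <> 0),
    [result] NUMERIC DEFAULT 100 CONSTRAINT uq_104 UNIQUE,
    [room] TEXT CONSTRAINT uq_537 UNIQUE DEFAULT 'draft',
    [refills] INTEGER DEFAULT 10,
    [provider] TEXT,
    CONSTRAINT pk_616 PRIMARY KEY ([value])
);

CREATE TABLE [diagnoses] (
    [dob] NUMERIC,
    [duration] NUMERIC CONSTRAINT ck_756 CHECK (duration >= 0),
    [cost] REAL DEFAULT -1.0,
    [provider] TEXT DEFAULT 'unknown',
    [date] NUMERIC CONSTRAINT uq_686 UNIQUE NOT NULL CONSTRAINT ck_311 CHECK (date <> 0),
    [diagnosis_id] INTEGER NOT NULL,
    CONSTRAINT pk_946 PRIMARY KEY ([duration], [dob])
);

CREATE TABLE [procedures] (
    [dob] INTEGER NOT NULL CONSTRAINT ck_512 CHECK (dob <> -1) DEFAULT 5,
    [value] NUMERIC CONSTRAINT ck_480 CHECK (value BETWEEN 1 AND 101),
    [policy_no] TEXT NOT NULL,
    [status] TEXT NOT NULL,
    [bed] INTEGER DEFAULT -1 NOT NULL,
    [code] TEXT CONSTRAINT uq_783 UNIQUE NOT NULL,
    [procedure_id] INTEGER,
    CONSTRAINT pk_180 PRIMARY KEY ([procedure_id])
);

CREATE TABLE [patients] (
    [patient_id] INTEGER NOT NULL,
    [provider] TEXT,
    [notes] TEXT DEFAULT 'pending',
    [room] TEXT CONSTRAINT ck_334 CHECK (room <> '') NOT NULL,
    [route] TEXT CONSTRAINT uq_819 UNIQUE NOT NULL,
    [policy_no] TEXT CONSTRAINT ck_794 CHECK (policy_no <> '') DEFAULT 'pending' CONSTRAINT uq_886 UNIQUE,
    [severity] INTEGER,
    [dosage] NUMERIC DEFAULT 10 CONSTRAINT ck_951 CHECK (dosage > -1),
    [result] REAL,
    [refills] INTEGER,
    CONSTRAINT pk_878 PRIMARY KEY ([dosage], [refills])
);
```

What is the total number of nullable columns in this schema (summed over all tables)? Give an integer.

15

wards: 7 nullable (ward_id, notes, dosage, result, room, refills, provider — PK (value) and explicit NOT NULL columns excluded).
diagnoses: 2 nullable (cost, provider — PK (duration, dob) and explicit NOT NULL columns excluded).
procedures: 1 nullable (value — PK (procedure_id) and explicit NOT NULL columns excluded).
patients: 5 nullable (provider, notes, policy_no, severity, result — PK (dosage, refills) and explicit NOT NULL columns excluded).
Total: 7 + 2 + 1 + 5 = 15.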